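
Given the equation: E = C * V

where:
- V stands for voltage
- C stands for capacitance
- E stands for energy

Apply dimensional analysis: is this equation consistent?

No

V (voltage) has dimensions [I^-1 L^2 M T^-3].
C (capacitance) has dimensions [I^2 L^-2 M^-1 T^4].
E (energy) has dimensions [L^2 M T^-2].

Left side: [L^2 M T^-2]
Right side: [I T]

The two sides have different dimensions, so the equation is NOT dimensionally consistent.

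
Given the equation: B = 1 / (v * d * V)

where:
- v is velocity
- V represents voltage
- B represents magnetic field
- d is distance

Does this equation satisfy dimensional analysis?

No

v (velocity) has dimensions [L T^-1].
V (voltage) has dimensions [I^-1 L^2 M T^-3].
B (magnetic field) has dimensions [I^-1 M T^-2].
d (distance) has dimensions [L].

Left side: [I^-1 M T^-2]
Right side: [I L^-4 M^-1 T^4]

The two sides have different dimensions, so the equation is NOT dimensionally consistent.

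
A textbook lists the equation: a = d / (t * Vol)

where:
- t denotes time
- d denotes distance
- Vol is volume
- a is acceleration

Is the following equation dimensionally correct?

No

t (time) has dimensions [T].
d (distance) has dimensions [L].
Vol (volume) has dimensions [L^3].
a (acceleration) has dimensions [L T^-2].

Left side: [L T^-2]
Right side: [L^-2 T^-1]

The two sides have different dimensions, so the equation is NOT dimensionally consistent.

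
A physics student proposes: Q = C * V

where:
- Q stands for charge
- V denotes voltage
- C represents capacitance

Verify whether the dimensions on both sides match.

Yes

Q (charge) has dimensions [I T].
V (voltage) has dimensions [I^-1 L^2 M T^-3].
C (capacitance) has dimensions [I^2 L^-2 M^-1 T^4].

Left side: [I T]
Right side: [I T]

Both sides have the same dimensions, so the equation is dimensionally consistent.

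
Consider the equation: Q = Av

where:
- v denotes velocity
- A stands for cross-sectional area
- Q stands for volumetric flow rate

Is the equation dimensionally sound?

Yes

v (velocity) has dimensions [L T^-1].
A (cross-sectional area) has dimensions [L^2].
Q (volumetric flow rate) has dimensions [L^3 T^-1].

Left side: [L^3 T^-1]
Right side: [L^3 T^-1]

Both sides have the same dimensions, so the equation is dimensionally consistent.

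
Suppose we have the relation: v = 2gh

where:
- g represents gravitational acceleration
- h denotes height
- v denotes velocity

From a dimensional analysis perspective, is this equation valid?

No

g (gravitational acceleration) has dimensions [L T^-2].
h (height) has dimensions [L].
v (velocity) has dimensions [L T^-1].

Left side: [L T^-1]
Right side: [L^2 T^-2]

The two sides have different dimensions, so the equation is NOT dimensionally consistent.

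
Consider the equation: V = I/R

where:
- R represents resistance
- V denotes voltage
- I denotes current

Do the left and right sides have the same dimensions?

No

R (resistance) has dimensions [I^-2 L^2 M T^-3].
V (voltage) has dimensions [I^-1 L^2 M T^-3].
I (current) has dimensions [I].

Left side: [I^-1 L^2 M T^-3]
Right side: [I^3 L^-2 M^-1 T^3]

The two sides have different dimensions, so the equation is NOT dimensionally consistent.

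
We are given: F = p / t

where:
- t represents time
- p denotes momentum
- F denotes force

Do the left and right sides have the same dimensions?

Yes

t (time) has dimensions [T].
p (momentum) has dimensions [L M T^-1].
F (force) has dimensions [L M T^-2].

Left side: [L M T^-2]
Right side: [L M T^-2]

Both sides have the same dimensions, so the equation is dimensionally consistent.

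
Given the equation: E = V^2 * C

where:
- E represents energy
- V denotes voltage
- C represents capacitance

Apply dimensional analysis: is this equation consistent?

Yes

E (energy) has dimensions [L^2 M T^-2].
V (voltage) has dimensions [I^-1 L^2 M T^-3].
C (capacitance) has dimensions [I^2 L^-2 M^-1 T^4].

Left side: [L^2 M T^-2]
Right side: [L^2 M T^-2]

Both sides have the same dimensions, so the equation is dimensionally consistent.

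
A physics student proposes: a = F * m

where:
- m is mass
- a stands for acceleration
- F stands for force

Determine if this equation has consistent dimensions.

No

m (mass) has dimensions [M].
a (acceleration) has dimensions [L T^-2].
F (force) has dimensions [L M T^-2].

Left side: [L T^-2]
Right side: [L M^2 T^-2]

The two sides have different dimensions, so the equation is NOT dimensionally consistent.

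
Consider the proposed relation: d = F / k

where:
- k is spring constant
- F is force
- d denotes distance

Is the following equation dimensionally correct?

Yes

k (spring constant) has dimensions [M T^-2].
F (force) has dimensions [L M T^-2].
d (distance) has dimensions [L].

Left side: [L]
Right side: [L]

Both sides have the same dimensions, so the equation is dimensionally consistent.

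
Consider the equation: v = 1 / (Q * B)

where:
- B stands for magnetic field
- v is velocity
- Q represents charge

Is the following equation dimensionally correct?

No

B (magnetic field) has dimensions [I^-1 M T^-2].
v (velocity) has dimensions [L T^-1].
Q (charge) has dimensions [I T].

Left side: [L T^-1]
Right side: [M^-1 T]

The two sides have different dimensions, so the equation is NOT dimensionally consistent.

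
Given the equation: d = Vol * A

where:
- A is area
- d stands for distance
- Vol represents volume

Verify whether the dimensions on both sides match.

No

A (area) has dimensions [L^2].
d (distance) has dimensions [L].
Vol (volume) has dimensions [L^3].

Left side: [L]
Right side: [L^5]

The two sides have different dimensions, so the equation is NOT dimensionally consistent.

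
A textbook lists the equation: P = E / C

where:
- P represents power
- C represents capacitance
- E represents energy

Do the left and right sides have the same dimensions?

No

P (power) has dimensions [L^2 M T^-3].
C (capacitance) has dimensions [I^2 L^-2 M^-1 T^4].
E (energy) has dimensions [L^2 M T^-2].

Left side: [L^2 M T^-3]
Right side: [I^-2 L^4 M^2 T^-6]

The two sides have different dimensions, so the equation is NOT dimensionally consistent.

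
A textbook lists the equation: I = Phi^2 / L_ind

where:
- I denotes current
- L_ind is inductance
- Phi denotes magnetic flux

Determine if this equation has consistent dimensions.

No

I (current) has dimensions [I].
L_ind (inductance) has dimensions [I^-2 L^2 M T^-2].
Phi (magnetic flux) has dimensions [I^-1 L^2 M T^-2].

Left side: [I]
Right side: [L^2 M T^-2]

The two sides have different dimensions, so the equation is NOT dimensionally consistent.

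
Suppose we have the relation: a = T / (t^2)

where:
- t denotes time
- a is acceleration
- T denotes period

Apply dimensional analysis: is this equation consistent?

No

t (time) has dimensions [T].
a (acceleration) has dimensions [L T^-2].
T (period) has dimensions [T].

Left side: [L T^-2]
Right side: [T^-1]

The two sides have different dimensions, so the equation is NOT dimensionally consistent.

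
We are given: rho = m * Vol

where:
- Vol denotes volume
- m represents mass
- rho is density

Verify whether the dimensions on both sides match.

No

Vol (volume) has dimensions [L^3].
m (mass) has dimensions [M].
rho (density) has dimensions [L^-3 M].

Left side: [L^-3 M]
Right side: [L^3 M]

The two sides have different dimensions, so the equation is NOT dimensionally consistent.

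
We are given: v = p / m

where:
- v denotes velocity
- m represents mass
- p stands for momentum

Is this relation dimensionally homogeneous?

Yes

v (velocity) has dimensions [L T^-1].
m (mass) has dimensions [M].
p (momentum) has dimensions [L M T^-1].

Left side: [L T^-1]
Right side: [L T^-1]

Both sides have the same dimensions, so the equation is dimensionally consistent.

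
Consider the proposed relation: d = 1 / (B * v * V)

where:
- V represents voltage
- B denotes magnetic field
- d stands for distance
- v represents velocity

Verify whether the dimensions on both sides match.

No

V (voltage) has dimensions [I^-1 L^2 M T^-3].
B (magnetic field) has dimensions [I^-1 M T^-2].
d (distance) has dimensions [L].
v (velocity) has dimensions [L T^-1].

Left side: [L]
Right side: [I^2 L^-3 M^-2 T^6]

The two sides have different dimensions, so the equation is NOT dimensionally consistent.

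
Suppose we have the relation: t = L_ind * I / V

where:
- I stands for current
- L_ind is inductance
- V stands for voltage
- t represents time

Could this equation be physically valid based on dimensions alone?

Yes

I (current) has dimensions [I].
L_ind (inductance) has dimensions [I^-2 L^2 M T^-2].
V (voltage) has dimensions [I^-1 L^2 M T^-3].
t (time) has dimensions [T].

Left side: [T]
Right side: [T]

Both sides have the same dimensions, so the equation is dimensionally consistent.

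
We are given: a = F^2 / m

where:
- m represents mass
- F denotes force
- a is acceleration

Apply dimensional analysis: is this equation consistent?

No

m (mass) has dimensions [M].
F (force) has dimensions [L M T^-2].
a (acceleration) has dimensions [L T^-2].

Left side: [L T^-2]
Right side: [L^2 M T^-4]

The two sides have different dimensions, so the equation is NOT dimensionally consistent.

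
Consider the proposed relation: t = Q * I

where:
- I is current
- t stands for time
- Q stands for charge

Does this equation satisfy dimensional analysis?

No

I (current) has dimensions [I].
t (time) has dimensions [T].
Q (charge) has dimensions [I T].

Left side: [T]
Right side: [I^2 T]

The two sides have different dimensions, so the equation is NOT dimensionally consistent.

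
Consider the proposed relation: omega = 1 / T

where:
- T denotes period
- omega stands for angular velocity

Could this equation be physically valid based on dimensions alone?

Yes

T (period) has dimensions [T].
omega (angular velocity) has dimensions [T^-1].

Left side: [T^-1]
Right side: [T^-1]

Both sides have the same dimensions, so the equation is dimensionally consistent.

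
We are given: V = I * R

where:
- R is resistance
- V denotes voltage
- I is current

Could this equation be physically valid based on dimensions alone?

Yes

R (resistance) has dimensions [I^-2 L^2 M T^-3].
V (voltage) has dimensions [I^-1 L^2 M T^-3].
I (current) has dimensions [I].

Left side: [I^-1 L^2 M T^-3]
Right side: [I^-1 L^2 M T^-3]

Both sides have the same dimensions, so the equation is dimensionally consistent.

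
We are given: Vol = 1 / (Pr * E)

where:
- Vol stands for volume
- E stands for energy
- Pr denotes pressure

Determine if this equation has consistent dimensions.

No

Vol (volume) has dimensions [L^3].
E (energy) has dimensions [L^2 M T^-2].
Pr (pressure) has dimensions [L^-1 M T^-2].

Left side: [L^3]
Right side: [L^-1 M^-2 T^4]

The two sides have different dimensions, so the equation is NOT dimensionally consistent.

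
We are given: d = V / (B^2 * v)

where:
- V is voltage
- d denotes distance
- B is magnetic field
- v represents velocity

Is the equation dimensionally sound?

No

V (voltage) has dimensions [I^-1 L^2 M T^-3].
d (distance) has dimensions [L].
B (magnetic field) has dimensions [I^-1 M T^-2].
v (velocity) has dimensions [L T^-1].

Left side: [L]
Right side: [I L M^-1 T^2]

The two sides have different dimensions, so the equation is NOT dimensionally consistent.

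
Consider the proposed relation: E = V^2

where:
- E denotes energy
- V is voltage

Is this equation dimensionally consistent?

No

E (energy) has dimensions [L^2 M T^-2].
V (voltage) has dimensions [I^-1 L^2 M T^-3].

Left side: [L^2 M T^-2]
Right side: [I^-2 L^4 M^2 T^-6]

The two sides have different dimensions, so the equation is NOT dimensionally consistent.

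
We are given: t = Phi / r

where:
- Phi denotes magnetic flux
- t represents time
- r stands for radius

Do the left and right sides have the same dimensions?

No

Phi (magnetic flux) has dimensions [I^-1 L^2 M T^-2].
t (time) has dimensions [T].
r (radius) has dimensions [L].

Left side: [T]
Right side: [I^-1 L M T^-2]

The two sides have different dimensions, so the equation is NOT dimensionally consistent.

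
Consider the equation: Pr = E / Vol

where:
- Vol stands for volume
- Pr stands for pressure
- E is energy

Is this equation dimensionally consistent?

Yes

Vol (volume) has dimensions [L^3].
Pr (pressure) has dimensions [L^-1 M T^-2].
E (energy) has dimensions [L^2 M T^-2].

Left side: [L^-1 M T^-2]
Right side: [L^-1 M T^-2]

Both sides have the same dimensions, so the equation is dimensionally consistent.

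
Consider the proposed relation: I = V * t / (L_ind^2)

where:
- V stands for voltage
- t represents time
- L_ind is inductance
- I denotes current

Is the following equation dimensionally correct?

No

V (voltage) has dimensions [I^-1 L^2 M T^-3].
t (time) has dimensions [T].
L_ind (inductance) has dimensions [I^-2 L^2 M T^-2].
I (current) has dimensions [I].

Left side: [I]
Right side: [I^3 L^-2 M^-1 T^2]

The two sides have different dimensions, so the equation is NOT dimensionally consistent.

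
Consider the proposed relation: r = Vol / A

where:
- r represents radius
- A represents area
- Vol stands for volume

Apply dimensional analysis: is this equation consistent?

Yes

r (radius) has dimensions [L].
A (area) has dimensions [L^2].
Vol (volume) has dimensions [L^3].

Left side: [L]
Right side: [L]

Both sides have the same dimensions, so the equation is dimensionally consistent.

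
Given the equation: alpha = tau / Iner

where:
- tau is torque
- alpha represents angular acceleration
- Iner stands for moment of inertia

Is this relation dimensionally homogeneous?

Yes

tau (torque) has dimensions [L^2 M T^-2].
alpha (angular acceleration) has dimensions [T^-2].
Iner (moment of inertia) has dimensions [L^2 M].

Left side: [T^-2]
Right side: [T^-2]

Both sides have the same dimensions, so the equation is dimensionally consistent.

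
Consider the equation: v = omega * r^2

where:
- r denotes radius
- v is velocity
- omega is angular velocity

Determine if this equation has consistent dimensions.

No

r (radius) has dimensions [L].
v (velocity) has dimensions [L T^-1].
omega (angular velocity) has dimensions [T^-1].

Left side: [L T^-1]
Right side: [L^2 T^-1]

The two sides have different dimensions, so the equation is NOT dimensionally consistent.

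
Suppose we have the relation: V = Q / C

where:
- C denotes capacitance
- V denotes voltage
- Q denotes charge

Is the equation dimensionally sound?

Yes

C (capacitance) has dimensions [I^2 L^-2 M^-1 T^4].
V (voltage) has dimensions [I^-1 L^2 M T^-3].
Q (charge) has dimensions [I T].

Left side: [I^-1 L^2 M T^-3]
Right side: [I^-1 L^2 M T^-3]

Both sides have the same dimensions, so the equation is dimensionally consistent.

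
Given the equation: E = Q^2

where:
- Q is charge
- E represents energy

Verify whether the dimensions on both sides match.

No

Q (charge) has dimensions [I T].
E (energy) has dimensions [L^2 M T^-2].

Left side: [L^2 M T^-2]
Right side: [I^2 T^2]

The two sides have different dimensions, so the equation is NOT dimensionally consistent.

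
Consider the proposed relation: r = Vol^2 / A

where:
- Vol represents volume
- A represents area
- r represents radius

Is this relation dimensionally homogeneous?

No

Vol (volume) has dimensions [L^3].
A (area) has dimensions [L^2].
r (radius) has dimensions [L].

Left side: [L]
Right side: [L^4]

The two sides have different dimensions, so the equation is NOT dimensionally consistent.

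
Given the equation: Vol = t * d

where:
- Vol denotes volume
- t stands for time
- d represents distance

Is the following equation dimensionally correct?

No

Vol (volume) has dimensions [L^3].
t (time) has dimensions [T].
d (distance) has dimensions [L].

Left side: [L^3]
Right side: [L T]

The two sides have different dimensions, so the equation is NOT dimensionally consistent.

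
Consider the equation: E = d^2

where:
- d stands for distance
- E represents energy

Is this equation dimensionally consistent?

No

d (distance) has dimensions [L].
E (energy) has dimensions [L^2 M T^-2].

Left side: [L^2 M T^-2]
Right side: [L^2]

The two sides have different dimensions, so the equation is NOT dimensionally consistent.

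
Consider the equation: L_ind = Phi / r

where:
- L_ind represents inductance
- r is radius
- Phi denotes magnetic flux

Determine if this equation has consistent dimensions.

No

L_ind (inductance) has dimensions [I^-2 L^2 M T^-2].
r (radius) has dimensions [L].
Phi (magnetic flux) has dimensions [I^-1 L^2 M T^-2].

Left side: [I^-2 L^2 M T^-2]
Right side: [I^-1 L M T^-2]

The two sides have different dimensions, so the equation is NOT dimensionally consistent.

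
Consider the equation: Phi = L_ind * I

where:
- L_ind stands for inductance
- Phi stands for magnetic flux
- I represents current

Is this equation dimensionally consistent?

Yes

L_ind (inductance) has dimensions [I^-2 L^2 M T^-2].
Phi (magnetic flux) has dimensions [I^-1 L^2 M T^-2].
I (current) has dimensions [I].

Left side: [I^-1 L^2 M T^-2]
Right side: [I^-1 L^2 M T^-2]

Both sides have the same dimensions, so the equation is dimensionally consistent.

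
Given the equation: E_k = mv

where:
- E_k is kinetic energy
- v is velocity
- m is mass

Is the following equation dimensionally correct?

No

E_k (kinetic energy) has dimensions [L^2 M T^-2].
v (velocity) has dimensions [L T^-1].
m (mass) has dimensions [M].

Left side: [L^2 M T^-2]
Right side: [L M T^-1]

The two sides have different dimensions, so the equation is NOT dimensionally consistent.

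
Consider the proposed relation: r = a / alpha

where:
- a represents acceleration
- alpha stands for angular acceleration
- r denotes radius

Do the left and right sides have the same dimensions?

Yes

a (acceleration) has dimensions [L T^-2].
alpha (angular acceleration) has dimensions [T^-2].
r (radius) has dimensions [L].

Left side: [L]
Right side: [L]

Both sides have the same dimensions, so the equation is dimensionally consistent.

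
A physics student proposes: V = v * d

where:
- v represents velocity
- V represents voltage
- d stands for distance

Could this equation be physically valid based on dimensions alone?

No

v (velocity) has dimensions [L T^-1].
V (voltage) has dimensions [I^-1 L^2 M T^-3].
d (distance) has dimensions [L].

Left side: [I^-1 L^2 M T^-3]
Right side: [L^2 T^-1]

The two sides have different dimensions, so the equation is NOT dimensionally consistent.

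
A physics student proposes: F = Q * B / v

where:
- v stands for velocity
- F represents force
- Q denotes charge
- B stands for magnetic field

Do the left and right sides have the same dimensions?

No

v (velocity) has dimensions [L T^-1].
F (force) has dimensions [L M T^-2].
Q (charge) has dimensions [I T].
B (magnetic field) has dimensions [I^-1 M T^-2].

Left side: [L M T^-2]
Right side: [L^-1 M]

The two sides have different dimensions, so the equation is NOT dimensionally consistent.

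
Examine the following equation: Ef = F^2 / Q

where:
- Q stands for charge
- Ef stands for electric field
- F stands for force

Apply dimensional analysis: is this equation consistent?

No

Q (charge) has dimensions [I T].
Ef (electric field) has dimensions [I^-1 L M T^-3].
F (force) has dimensions [L M T^-2].

Left side: [I^-1 L M T^-3]
Right side: [I^-1 L^2 M^2 T^-5]

The two sides have different dimensions, so the equation is NOT dimensionally consistent.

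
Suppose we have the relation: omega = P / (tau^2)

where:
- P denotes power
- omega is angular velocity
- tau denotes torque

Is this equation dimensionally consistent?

No

P (power) has dimensions [L^2 M T^-3].
omega (angular velocity) has dimensions [T^-1].
tau (torque) has dimensions [L^2 M T^-2].

Left side: [T^-1]
Right side: [L^-2 M^-1 T]

The two sides have different dimensions, so the equation is NOT dimensionally consistent.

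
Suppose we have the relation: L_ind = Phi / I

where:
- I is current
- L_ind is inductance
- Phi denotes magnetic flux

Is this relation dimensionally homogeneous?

Yes

I (current) has dimensions [I].
L_ind (inductance) has dimensions [I^-2 L^2 M T^-2].
Phi (magnetic flux) has dimensions [I^-1 L^2 M T^-2].

Left side: [I^-2 L^2 M T^-2]
Right side: [I^-2 L^2 M T^-2]

Both sides have the same dimensions, so the equation is dimensionally consistent.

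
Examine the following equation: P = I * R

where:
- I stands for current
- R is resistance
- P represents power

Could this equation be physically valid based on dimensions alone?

No

I (current) has dimensions [I].
R (resistance) has dimensions [I^-2 L^2 M T^-3].
P (power) has dimensions [L^2 M T^-3].

Left side: [L^2 M T^-3]
Right side: [I^-1 L^2 M T^-3]

The two sides have different dimensions, so the equation is NOT dimensionally consistent.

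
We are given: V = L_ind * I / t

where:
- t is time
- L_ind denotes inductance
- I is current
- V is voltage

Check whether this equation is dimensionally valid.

Yes

t (time) has dimensions [T].
L_ind (inductance) has dimensions [I^-2 L^2 M T^-2].
I (current) has dimensions [I].
V (voltage) has dimensions [I^-1 L^2 M T^-3].

Left side: [I^-1 L^2 M T^-3]
Right side: [I^-1 L^2 M T^-3]

Both sides have the same dimensions, so the equation is dimensionally consistent.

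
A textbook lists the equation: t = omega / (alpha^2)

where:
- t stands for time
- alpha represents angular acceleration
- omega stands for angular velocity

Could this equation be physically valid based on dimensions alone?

No

t (time) has dimensions [T].
alpha (angular acceleration) has dimensions [T^-2].
omega (angular velocity) has dimensions [T^-1].

Left side: [T]
Right side: [T^3]

The two sides have different dimensions, so the equation is NOT dimensionally consistent.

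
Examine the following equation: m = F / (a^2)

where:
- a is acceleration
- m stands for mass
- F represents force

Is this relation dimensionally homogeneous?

No

a (acceleration) has dimensions [L T^-2].
m (mass) has dimensions [M].
F (force) has dimensions [L M T^-2].

Left side: [M]
Right side: [L^-1 M T^2]

The two sides have different dimensions, so the equation is NOT dimensionally consistent.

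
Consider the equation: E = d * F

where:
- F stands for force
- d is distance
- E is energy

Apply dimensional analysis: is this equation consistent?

Yes

F (force) has dimensions [L M T^-2].
d (distance) has dimensions [L].
E (energy) has dimensions [L^2 M T^-2].

Left side: [L^2 M T^-2]
Right side: [L^2 M T^-2]

Both sides have the same dimensions, so the equation is dimensionally consistent.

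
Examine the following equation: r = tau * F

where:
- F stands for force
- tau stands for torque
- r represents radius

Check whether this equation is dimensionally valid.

No

F (force) has dimensions [L M T^-2].
tau (torque) has dimensions [L^2 M T^-2].
r (radius) has dimensions [L].

Left side: [L]
Right side: [L^3 M^2 T^-4]

The two sides have different dimensions, so the equation is NOT dimensionally consistent.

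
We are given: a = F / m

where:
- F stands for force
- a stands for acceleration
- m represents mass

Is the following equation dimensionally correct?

Yes

F (force) has dimensions [L M T^-2].
a (acceleration) has dimensions [L T^-2].
m (mass) has dimensions [M].

Left side: [L T^-2]
Right side: [L T^-2]

Both sides have the same dimensions, so the equation is dimensionally consistent.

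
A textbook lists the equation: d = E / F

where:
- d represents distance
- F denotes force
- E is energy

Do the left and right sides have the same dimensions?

Yes

d (distance) has dimensions [L].
F (force) has dimensions [L M T^-2].
E (energy) has dimensions [L^2 M T^-2].

Left side: [L]
Right side: [L]

Both sides have the same dimensions, so the equation is dimensionally consistent.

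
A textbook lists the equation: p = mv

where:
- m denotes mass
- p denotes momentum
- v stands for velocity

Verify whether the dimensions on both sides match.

Yes

m (mass) has dimensions [M].
p (momentum) has dimensions [L M T^-1].
v (velocity) has dimensions [L T^-1].

Left side: [L M T^-1]
Right side: [L M T^-1]

Both sides have the same dimensions, so the equation is dimensionally consistent.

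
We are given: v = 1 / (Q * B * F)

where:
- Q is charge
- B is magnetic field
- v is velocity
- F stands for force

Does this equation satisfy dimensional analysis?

No

Q (charge) has dimensions [I T].
B (magnetic field) has dimensions [I^-1 M T^-2].
v (velocity) has dimensions [L T^-1].
F (force) has dimensions [L M T^-2].

Left side: [L T^-1]
Right side: [L^-1 M^-2 T^3]

The two sides have different dimensions, so the equation is NOT dimensionally consistent.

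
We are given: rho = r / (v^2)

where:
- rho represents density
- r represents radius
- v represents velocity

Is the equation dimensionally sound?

No

rho (density) has dimensions [L^-3 M].
r (radius) has dimensions [L].
v (velocity) has dimensions [L T^-1].

Left side: [L^-3 M]
Right side: [L^-1 T^2]

The two sides have different dimensions, so the equation is NOT dimensionally consistent.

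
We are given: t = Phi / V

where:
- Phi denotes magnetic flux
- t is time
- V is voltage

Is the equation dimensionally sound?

Yes

Phi (magnetic flux) has dimensions [I^-1 L^2 M T^-2].
t (time) has dimensions [T].
V (voltage) has dimensions [I^-1 L^2 M T^-3].

Left side: [T]
Right side: [T]

Both sides have the same dimensions, so the equation is dimensionally consistent.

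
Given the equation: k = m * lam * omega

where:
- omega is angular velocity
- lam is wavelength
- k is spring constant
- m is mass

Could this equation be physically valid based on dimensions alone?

No

omega (angular velocity) has dimensions [T^-1].
lam (wavelength) has dimensions [L].
k (spring constant) has dimensions [M T^-2].
m (mass) has dimensions [M].

Left side: [M T^-2]
Right side: [L M T^-1]

The two sides have different dimensions, so the equation is NOT dimensionally consistent.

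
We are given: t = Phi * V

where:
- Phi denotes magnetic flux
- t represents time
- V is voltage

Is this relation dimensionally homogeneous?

No

Phi (magnetic flux) has dimensions [I^-1 L^2 M T^-2].
t (time) has dimensions [T].
V (voltage) has dimensions [I^-1 L^2 M T^-3].

Left side: [T]
Right side: [I^-2 L^4 M^2 T^-5]

The two sides have different dimensions, so the equation is NOT dimensionally consistent.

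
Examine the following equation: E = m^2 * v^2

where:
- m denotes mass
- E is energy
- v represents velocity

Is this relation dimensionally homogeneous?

No

m (mass) has dimensions [M].
E (energy) has dimensions [L^2 M T^-2].
v (velocity) has dimensions [L T^-1].

Left side: [L^2 M T^-2]
Right side: [L^2 M^2 T^-2]

The two sides have different dimensions, so the equation is NOT dimensionally consistent.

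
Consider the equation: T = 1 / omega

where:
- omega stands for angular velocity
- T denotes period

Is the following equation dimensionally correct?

Yes

omega (angular velocity) has dimensions [T^-1].
T (period) has dimensions [T].

Left side: [T]
Right side: [T]

Both sides have the same dimensions, so the equation is dimensionally consistent.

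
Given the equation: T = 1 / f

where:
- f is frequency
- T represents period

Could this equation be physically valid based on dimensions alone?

Yes

f (frequency) has dimensions [T^-1].
T (period) has dimensions [T].

Left side: [T]
Right side: [T]

Both sides have the same dimensions, so the equation is dimensionally consistent.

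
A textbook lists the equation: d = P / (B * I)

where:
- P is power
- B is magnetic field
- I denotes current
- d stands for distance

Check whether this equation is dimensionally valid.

No

P (power) has dimensions [L^2 M T^-3].
B (magnetic field) has dimensions [I^-1 M T^-2].
I (current) has dimensions [I].
d (distance) has dimensions [L].

Left side: [L]
Right side: [L^2 T^-1]

The two sides have different dimensions, so the equation is NOT dimensionally consistent.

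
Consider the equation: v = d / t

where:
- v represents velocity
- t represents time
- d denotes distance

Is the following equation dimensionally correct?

Yes

v (velocity) has dimensions [L T^-1].
t (time) has dimensions [T].
d (distance) has dimensions [L].

Left side: [L T^-1]
Right side: [L T^-1]

Both sides have the same dimensions, so the equation is dimensionally consistent.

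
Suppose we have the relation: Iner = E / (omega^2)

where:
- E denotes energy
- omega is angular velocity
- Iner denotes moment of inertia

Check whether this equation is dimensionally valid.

Yes

E (energy) has dimensions [L^2 M T^-2].
omega (angular velocity) has dimensions [T^-1].
Iner (moment of inertia) has dimensions [L^2 M].

Left side: [L^2 M]
Right side: [L^2 M]

Both sides have the same dimensions, so the equation is dimensionally consistent.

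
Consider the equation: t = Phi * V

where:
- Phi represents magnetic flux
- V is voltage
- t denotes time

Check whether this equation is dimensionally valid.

No

Phi (magnetic flux) has dimensions [I^-1 L^2 M T^-2].
V (voltage) has dimensions [I^-1 L^2 M T^-3].
t (time) has dimensions [T].

Left side: [T]
Right side: [I^-2 L^4 M^2 T^-5]

The two sides have different dimensions, so the equation is NOT dimensionally consistent.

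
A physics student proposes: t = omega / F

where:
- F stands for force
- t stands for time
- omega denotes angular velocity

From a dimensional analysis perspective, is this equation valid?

No

F (force) has dimensions [L M T^-2].
t (time) has dimensions [T].
omega (angular velocity) has dimensions [T^-1].

Left side: [T]
Right side: [L^-1 M^-1 T]

The two sides have different dimensions, so the equation is NOT dimensionally consistent.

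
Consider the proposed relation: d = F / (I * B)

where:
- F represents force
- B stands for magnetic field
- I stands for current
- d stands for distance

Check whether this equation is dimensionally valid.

Yes

F (force) has dimensions [L M T^-2].
B (magnetic field) has dimensions [I^-1 M T^-2].
I (current) has dimensions [I].
d (distance) has dimensions [L].

Left side: [L]
Right side: [L]

Both sides have the same dimensions, so the equation is dimensionally consistent.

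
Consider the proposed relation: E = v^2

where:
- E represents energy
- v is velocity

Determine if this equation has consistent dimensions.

No

E (energy) has dimensions [L^2 M T^-2].
v (velocity) has dimensions [L T^-1].

Left side: [L^2 M T^-2]
Right side: [L^2 T^-2]

The two sides have different dimensions, so the equation is NOT dimensionally consistent.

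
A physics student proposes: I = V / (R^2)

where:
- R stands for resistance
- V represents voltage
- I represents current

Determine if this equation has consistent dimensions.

No

R (resistance) has dimensions [I^-2 L^2 M T^-3].
V (voltage) has dimensions [I^-1 L^2 M T^-3].
I (current) has dimensions [I].

Left side: [I]
Right side: [I^3 L^-2 M^-1 T^3]

The two sides have different dimensions, so the equation is NOT dimensionally consistent.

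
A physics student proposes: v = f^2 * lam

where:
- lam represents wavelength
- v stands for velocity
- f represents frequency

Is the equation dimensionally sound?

No

lam (wavelength) has dimensions [L].
v (velocity) has dimensions [L T^-1].
f (frequency) has dimensions [T^-1].

Left side: [L T^-1]
Right side: [L T^-2]

The two sides have different dimensions, so the equation is NOT dimensionally consistent.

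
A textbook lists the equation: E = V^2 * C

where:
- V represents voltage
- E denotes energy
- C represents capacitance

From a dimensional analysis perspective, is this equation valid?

Yes

V (voltage) has dimensions [I^-1 L^2 M T^-3].
E (energy) has dimensions [L^2 M T^-2].
C (capacitance) has dimensions [I^2 L^-2 M^-1 T^4].

Left side: [L^2 M T^-2]
Right side: [L^2 M T^-2]

Both sides have the same dimensions, so the equation is dimensionally consistent.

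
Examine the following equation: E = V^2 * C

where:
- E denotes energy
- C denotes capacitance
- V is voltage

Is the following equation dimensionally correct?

Yes

E (energy) has dimensions [L^2 M T^-2].
C (capacitance) has dimensions [I^2 L^-2 M^-1 T^4].
V (voltage) has dimensions [I^-1 L^2 M T^-3].

Left side: [L^2 M T^-2]
Right side: [L^2 M T^-2]

Both sides have the same dimensions, so the equation is dimensionally consistent.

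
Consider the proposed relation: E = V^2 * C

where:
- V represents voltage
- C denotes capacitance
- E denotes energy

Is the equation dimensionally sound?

Yes

V (voltage) has dimensions [I^-1 L^2 M T^-3].
C (capacitance) has dimensions [I^2 L^-2 M^-1 T^4].
E (energy) has dimensions [L^2 M T^-2].

Left side: [L^2 M T^-2]
Right side: [L^2 M T^-2]

Both sides have the same dimensions, so the equation is dimensionally consistent.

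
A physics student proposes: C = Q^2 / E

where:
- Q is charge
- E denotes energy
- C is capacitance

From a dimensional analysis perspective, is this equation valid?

Yes

Q (charge) has dimensions [I T].
E (energy) has dimensions [L^2 M T^-2].
C (capacitance) has dimensions [I^2 L^-2 M^-1 T^4].

Left side: [I^2 L^-2 M^-1 T^4]
Right side: [I^2 L^-2 M^-1 T^4]

Both sides have the same dimensions, so the equation is dimensionally consistent.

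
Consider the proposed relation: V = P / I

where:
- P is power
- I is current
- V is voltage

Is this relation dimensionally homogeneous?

Yes

P (power) has dimensions [L^2 M T^-3].
I (current) has dimensions [I].
V (voltage) has dimensions [I^-1 L^2 M T^-3].

Left side: [I^-1 L^2 M T^-3]
Right side: [I^-1 L^2 M T^-3]

Both sides have the same dimensions, so the equation is dimensionally consistent.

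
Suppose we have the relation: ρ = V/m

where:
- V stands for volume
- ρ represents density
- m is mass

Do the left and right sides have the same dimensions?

No

V (volume) has dimensions [L^3].
ρ (density) has dimensions [L^-3 M].
m (mass) has dimensions [M].

Left side: [L^-3 M]
Right side: [L^3 M^-1]

The two sides have different dimensions, so the equation is NOT dimensionally consistent.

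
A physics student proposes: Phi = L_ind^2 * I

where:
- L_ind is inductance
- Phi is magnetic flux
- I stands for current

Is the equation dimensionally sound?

No

L_ind (inductance) has dimensions [I^-2 L^2 M T^-2].
Phi (magnetic flux) has dimensions [I^-1 L^2 M T^-2].
I (current) has dimensions [I].

Left side: [I^-1 L^2 M T^-2]
Right side: [I^-3 L^4 M^2 T^-4]

The two sides have different dimensions, so the equation is NOT dimensionally consistent.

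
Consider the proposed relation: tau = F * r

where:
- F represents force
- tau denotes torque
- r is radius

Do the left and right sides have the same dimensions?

Yes

F (force) has dimensions [L M T^-2].
tau (torque) has dimensions [L^2 M T^-2].
r (radius) has dimensions [L].

Left side: [L^2 M T^-2]
Right side: [L^2 M T^-2]

Both sides have the same dimensions, so the equation is dimensionally consistent.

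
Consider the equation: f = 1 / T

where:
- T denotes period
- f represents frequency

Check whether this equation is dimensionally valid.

Yes

T (period) has dimensions [T].
f (frequency) has dimensions [T^-1].

Left side: [T^-1]
Right side: [T^-1]

Both sides have the same dimensions, so the equation is dimensionally consistent.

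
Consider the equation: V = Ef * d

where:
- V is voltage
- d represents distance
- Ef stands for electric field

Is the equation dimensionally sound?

Yes

V (voltage) has dimensions [I^-1 L^2 M T^-3].
d (distance) has dimensions [L].
Ef (electric field) has dimensions [I^-1 L M T^-3].

Left side: [I^-1 L^2 M T^-3]
Right side: [I^-1 L^2 M T^-3]

Both sides have the same dimensions, so the equation is dimensionally consistent.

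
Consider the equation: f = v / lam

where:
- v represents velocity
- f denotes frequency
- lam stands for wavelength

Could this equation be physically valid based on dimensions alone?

Yes

v (velocity) has dimensions [L T^-1].
f (frequency) has dimensions [T^-1].
lam (wavelength) has dimensions [L].

Left side: [T^-1]
Right side: [T^-1]

Both sides have the same dimensions, so the equation is dimensionally consistent.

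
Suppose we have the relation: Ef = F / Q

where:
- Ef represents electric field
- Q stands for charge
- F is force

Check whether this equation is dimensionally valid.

Yes

Ef (electric field) has dimensions [I^-1 L M T^-3].
Q (charge) has dimensions [I T].
F (force) has dimensions [L M T^-2].

Left side: [I^-1 L M T^-3]
Right side: [I^-1 L M T^-3]

Both sides have the same dimensions, so the equation is dimensionally consistent.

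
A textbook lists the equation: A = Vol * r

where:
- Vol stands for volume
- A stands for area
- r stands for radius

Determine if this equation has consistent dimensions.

No

Vol (volume) has dimensions [L^3].
A (area) has dimensions [L^2].
r (radius) has dimensions [L].

Left side: [L^2]
Right side: [L^4]

The two sides have different dimensions, so the equation is NOT dimensionally consistent.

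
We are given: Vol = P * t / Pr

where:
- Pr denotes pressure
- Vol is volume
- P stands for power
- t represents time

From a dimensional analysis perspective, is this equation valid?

Yes

Pr (pressure) has dimensions [L^-1 M T^-2].
Vol (volume) has dimensions [L^3].
P (power) has dimensions [L^2 M T^-3].
t (time) has dimensions [T].

Left side: [L^3]
Right side: [L^3]

Both sides have the same dimensions, so the equation is dimensionally consistent.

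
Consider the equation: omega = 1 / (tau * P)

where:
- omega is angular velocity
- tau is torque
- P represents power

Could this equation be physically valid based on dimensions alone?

No

omega (angular velocity) has dimensions [T^-1].
tau (torque) has dimensions [L^2 M T^-2].
P (power) has dimensions [L^2 M T^-3].

Left side: [T^-1]
Right side: [L^-4 M^-2 T^5]

The two sides have different dimensions, so the equation is NOT dimensionally consistent.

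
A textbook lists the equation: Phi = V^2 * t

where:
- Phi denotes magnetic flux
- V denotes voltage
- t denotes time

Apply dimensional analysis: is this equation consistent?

No

Phi (magnetic flux) has dimensions [I^-1 L^2 M T^-2].
V (voltage) has dimensions [I^-1 L^2 M T^-3].
t (time) has dimensions [T].

Left side: [I^-1 L^2 M T^-2]
Right side: [I^-2 L^4 M^2 T^-5]

The two sides have different dimensions, so the equation is NOT dimensionally consistent.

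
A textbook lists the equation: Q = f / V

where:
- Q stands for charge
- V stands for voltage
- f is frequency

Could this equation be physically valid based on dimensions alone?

No

Q (charge) has dimensions [I T].
V (voltage) has dimensions [I^-1 L^2 M T^-3].
f (frequency) has dimensions [T^-1].

Left side: [I T]
Right side: [I L^-2 M^-1 T^2]

The two sides have different dimensions, so the equation is NOT dimensionally consistent.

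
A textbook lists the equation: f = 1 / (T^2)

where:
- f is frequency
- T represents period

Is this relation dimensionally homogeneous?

No

f (frequency) has dimensions [T^-1].
T (period) has dimensions [T].

Left side: [T^-1]
Right side: [T^-2]

The two sides have different dimensions, so the equation is NOT dimensionally consistent.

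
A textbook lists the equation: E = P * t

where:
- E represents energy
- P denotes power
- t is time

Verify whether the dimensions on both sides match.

Yes

E (energy) has dimensions [L^2 M T^-2].
P (power) has dimensions [L^2 M T^-3].
t (time) has dimensions [T].

Left side: [L^2 M T^-2]
Right side: [L^2 M T^-2]

Both sides have the same dimensions, so the equation is dimensionally consistent.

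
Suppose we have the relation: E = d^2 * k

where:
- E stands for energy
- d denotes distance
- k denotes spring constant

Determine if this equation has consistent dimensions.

Yes

E (energy) has dimensions [L^2 M T^-2].
d (distance) has dimensions [L].
k (spring constant) has dimensions [M T^-2].

Left side: [L^2 M T^-2]
Right side: [L^2 M T^-2]

Both sides have the same dimensions, so the equation is dimensionally consistent.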